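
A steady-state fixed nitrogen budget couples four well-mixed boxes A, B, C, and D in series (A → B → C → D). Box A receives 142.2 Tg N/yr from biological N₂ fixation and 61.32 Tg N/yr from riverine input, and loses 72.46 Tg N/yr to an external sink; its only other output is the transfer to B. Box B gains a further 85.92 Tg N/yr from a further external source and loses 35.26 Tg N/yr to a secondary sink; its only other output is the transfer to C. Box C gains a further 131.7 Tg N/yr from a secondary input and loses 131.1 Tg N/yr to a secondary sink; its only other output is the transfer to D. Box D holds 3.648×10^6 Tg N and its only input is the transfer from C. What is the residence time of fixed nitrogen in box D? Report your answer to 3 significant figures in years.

20000 yr

Box A: F(A→B) = (142.2 + 61.32) − 72.46 = 131.06 Tg N/yr.
Box B: F(B→C) = (131.06 + 85.92) − 35.26 = 181.72 Tg N/yr.
Box C: F(C→D) = (181.72 + 131.7) − 131.1 = 182.32 Tg N/yr.
Box D throughput = its input = 182.32 Tg N/yr; τ = 3.648×10^6 / 182.32 = 20010 yr.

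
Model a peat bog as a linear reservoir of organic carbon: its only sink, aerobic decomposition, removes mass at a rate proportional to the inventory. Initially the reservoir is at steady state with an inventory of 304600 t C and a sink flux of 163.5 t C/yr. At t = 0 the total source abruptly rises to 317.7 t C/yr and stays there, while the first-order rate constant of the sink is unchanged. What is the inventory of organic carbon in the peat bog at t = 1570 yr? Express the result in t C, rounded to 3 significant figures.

468000 t C

The sink rate constant is k = F₀/M₀ = 163.5/304600 = 0.0005368 yr⁻¹.
Solving dM/dt = F₁ − kM with M(0) = M₀ gives M(t) = F₁/k + (M₀ − F₁/k)·e^(−kt).
F₁/k = 317.7/0.0005368 = 591870 t C; kt = 0.0005368 × 1570 = 0.8427, e^(−kt) = 0.4305.
M(1570) = 591870 + (304600 − 591870) × 0.4305 = 591870 − 123700 = 468190 t C.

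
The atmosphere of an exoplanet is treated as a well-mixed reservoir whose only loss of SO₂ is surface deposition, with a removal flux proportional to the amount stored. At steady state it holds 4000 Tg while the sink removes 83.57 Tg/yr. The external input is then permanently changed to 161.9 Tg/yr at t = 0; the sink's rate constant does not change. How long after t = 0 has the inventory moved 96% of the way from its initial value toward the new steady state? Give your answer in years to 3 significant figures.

τ = M₀/F₀ = 4000/83.57 = 47.86 yr.
The remaining gap fraction is e^(−t/τ); 96% covered ⇒ e^(−t/τ) = 0.0400.
t = −τ ln(0.0400) = 47.86 × 3.219 = 154.1 yr.

154 yr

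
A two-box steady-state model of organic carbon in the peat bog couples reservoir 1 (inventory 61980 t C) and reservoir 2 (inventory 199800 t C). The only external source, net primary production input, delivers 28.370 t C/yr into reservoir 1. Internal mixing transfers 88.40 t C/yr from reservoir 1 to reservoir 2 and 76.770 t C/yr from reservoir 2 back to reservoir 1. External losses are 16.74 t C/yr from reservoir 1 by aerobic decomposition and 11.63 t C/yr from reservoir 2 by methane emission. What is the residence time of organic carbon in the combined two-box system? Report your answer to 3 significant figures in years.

Residence time in the combined system uses the total inventory and the total *external* removal — internal exchanges between the two boxes cancel.
M_total = 61980 + 199800 = 261780 t C.
ΣF_external_out = 16.74 + 11.63 = 28.370 t C/yr.
τ = M_total / ΣF_ext = 261780 / 28.370 = 9227 yr.

9230 yr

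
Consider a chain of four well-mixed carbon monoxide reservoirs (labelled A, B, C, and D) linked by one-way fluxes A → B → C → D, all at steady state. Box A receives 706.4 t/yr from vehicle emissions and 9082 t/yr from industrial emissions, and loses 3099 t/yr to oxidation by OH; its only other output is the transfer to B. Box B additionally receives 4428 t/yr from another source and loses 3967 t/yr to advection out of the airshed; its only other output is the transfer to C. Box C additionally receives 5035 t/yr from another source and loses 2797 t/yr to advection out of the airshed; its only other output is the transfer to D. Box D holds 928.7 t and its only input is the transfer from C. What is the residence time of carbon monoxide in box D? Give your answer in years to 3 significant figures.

0.0989 yr

Box A: F(A→B) = (706.4 + 9082) − 3099 = 6689.4 t/yr.
Box B: F(B→C) = (6689.4 + 4428) − 3967 = 7150.4 t/yr.
Box C: F(C→D) = (7150.4 + 5035) − 2797 = 9388.4 t/yr.
Box D throughput = its input = 9388.4 t/yr; τ = 928.7 / 9388.4 = 0.09892 yr.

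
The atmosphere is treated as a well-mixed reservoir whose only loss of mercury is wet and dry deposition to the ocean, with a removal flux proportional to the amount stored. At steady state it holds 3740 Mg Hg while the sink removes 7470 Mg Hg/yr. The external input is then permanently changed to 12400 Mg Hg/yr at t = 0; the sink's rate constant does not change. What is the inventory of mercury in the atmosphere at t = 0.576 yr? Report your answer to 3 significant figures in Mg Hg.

5430 Mg Hg

Residence time τ = M₀/F₀ = 0.5007 yr. The eventual steady state is M_∞ = M₀·(F₁/F₀) = 3740 × 12400/7470 = 6208.3 Mg Hg.
The anomaly ΔM(t) = M(t) − M_∞ decays as ΔM₀·e^(−t/τ) with ΔM₀ = 3740 − 6208.3 = −2468 Mg Hg.
At t = 0.576 yr, e^(−t/τ) = e^(−1.150) = 0.3165, so ΔM = −781.2 Mg Hg and M = 6208.3 − 781.2 = 5427.1 Mg Hg.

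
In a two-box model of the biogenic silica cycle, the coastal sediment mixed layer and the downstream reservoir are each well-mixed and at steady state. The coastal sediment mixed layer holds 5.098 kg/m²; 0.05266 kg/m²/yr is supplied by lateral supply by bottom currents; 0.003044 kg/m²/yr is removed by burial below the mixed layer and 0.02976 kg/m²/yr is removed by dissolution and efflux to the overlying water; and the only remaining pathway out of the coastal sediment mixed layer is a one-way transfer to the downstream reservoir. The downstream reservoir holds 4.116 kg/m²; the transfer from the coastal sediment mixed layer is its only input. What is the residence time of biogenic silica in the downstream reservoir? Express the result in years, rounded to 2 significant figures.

210 yr

Balance the coastal sediment mixed layer: ΣF_in = 0.052660 kg/m²/yr.
Transfer to the downstream reservoir = ΣF_in − (0.003044 + 0.02976) = 0.019856 kg/m²/yr.
At steady state the output of the downstream reservoir equals its input, 0.019856 kg/m²/yr.
τ = M / F = 4.116 / 0.019856 = 207.3 yr.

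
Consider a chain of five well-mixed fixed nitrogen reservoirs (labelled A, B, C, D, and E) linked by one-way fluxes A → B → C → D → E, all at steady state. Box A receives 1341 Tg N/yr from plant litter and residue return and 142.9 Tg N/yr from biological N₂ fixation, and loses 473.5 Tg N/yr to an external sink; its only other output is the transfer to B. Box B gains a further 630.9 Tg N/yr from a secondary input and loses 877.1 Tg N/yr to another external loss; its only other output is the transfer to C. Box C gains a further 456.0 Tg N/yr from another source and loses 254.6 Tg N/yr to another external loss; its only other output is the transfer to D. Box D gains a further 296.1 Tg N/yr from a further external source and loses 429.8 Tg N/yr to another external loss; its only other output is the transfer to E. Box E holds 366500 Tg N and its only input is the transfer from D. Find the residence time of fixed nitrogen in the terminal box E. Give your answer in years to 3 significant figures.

441 yr

Box A: F(A→B) = (1341 + 142.9) − 473.5 = 1010.4 Tg N/yr.
Box B: F(B→C) = (1010.4 + 630.9) − 877.1 = 764.20 Tg N/yr.
Box C: F(C→D) = (764.20 + 456.0) − 254.6 = 965.60 Tg N/yr.
Box D: F(D→E) = (965.60 + 296.1) − 429.8 = 831.90 Tg N/yr.
Box E throughput = its input = 831.90 Tg N/yr; τ = 366500 / 831.90 = 440.6 yr.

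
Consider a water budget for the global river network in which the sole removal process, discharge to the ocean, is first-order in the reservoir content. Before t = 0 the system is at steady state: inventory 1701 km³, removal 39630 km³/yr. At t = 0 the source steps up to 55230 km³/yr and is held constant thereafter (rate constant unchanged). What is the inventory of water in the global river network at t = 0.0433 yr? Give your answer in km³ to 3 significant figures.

2130 km³

τ = M₀/F₀ = 1701/39630 = 0.04292 yr; rate constant k = 1/τ.
New steady state M_∞ = F₁/k = F₁·τ = 55230 × 0.04292 = 2370.6 km³.
M(t) = M_∞ + (M₀ − M_∞)·e^(−t/τ); t/τ = 0.0433/0.04292 = 1.009, so e^(−t/τ) = 0.3647.
M(t) = 2370.6 − 669.6 × 0.3647 = 2126.4 km³.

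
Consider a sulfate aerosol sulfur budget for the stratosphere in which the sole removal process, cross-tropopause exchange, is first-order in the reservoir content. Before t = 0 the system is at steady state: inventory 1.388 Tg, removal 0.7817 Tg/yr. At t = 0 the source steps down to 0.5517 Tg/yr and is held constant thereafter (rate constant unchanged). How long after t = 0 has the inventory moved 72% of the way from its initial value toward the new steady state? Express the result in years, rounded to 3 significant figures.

τ = M₀/F₀ = 1.388/0.7817 = 1.776 yr.
The remaining gap fraction is e^(−t/τ); 72% covered ⇒ e^(−t/τ) = 0.280.
t = −τ ln(0.280) = 1.776 × 1.273 = 2.260 yr.

2.26 yr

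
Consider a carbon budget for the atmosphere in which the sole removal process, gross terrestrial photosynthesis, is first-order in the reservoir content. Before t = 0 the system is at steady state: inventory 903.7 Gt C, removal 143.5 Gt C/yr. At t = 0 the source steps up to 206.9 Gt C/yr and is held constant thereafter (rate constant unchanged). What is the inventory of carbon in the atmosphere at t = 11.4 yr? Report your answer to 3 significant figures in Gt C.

1240 Gt C

The sink rate constant is k = F₀/M₀ = 143.5/903.7 = 0.1588 yr⁻¹.
Solving dM/dt = F₁ − kM with M(0) = M₀ gives M(t) = F₁/k + (M₀ − F₁/k)·e^(−kt).
F₁/k = 206.9/0.1588 = 1303.0 Gt C; kt = 0.1588 × 11.4 = 1.810, e^(−kt) = 0.1636.
M(11.4) = 1303.0 + (903.7 − 1303.0) × 0.1636 = 1303.0 − 65.33 = 1237.6 Gt C.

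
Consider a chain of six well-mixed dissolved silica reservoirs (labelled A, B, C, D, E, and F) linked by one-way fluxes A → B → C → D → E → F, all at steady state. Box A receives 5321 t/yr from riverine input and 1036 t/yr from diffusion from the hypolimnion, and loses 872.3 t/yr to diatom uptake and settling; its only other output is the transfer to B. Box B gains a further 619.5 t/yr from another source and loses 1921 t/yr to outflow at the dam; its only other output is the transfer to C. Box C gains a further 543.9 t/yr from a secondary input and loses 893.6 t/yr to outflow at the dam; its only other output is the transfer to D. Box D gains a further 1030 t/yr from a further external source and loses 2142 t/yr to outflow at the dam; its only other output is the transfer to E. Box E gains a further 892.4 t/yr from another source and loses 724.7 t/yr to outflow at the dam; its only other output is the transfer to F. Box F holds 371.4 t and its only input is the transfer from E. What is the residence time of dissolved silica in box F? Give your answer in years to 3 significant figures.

Box A: F(A→B) = (5321 + 1036) − 872.3 = 5484.7 t/yr.
Box B: F(B→C) = (5484.7 + 619.5) − 1921 = 4183.2 t/yr.
Box C: F(C→D) = (4183.2 + 543.9) − 893.6 = 3833.5 t/yr.
Box D: F(D→E) = (3833.5 + 1030) − 2142 = 2721.5 t/yr.
Box E: F(E→F) = (2721.5 + 892.4) − 724.7 = 2889.2 t/yr.
Box F throughput = its input = 2889.2 t/yr; τ = 371.4 / 2889.2 = 0.1285 yr.

0.129 yr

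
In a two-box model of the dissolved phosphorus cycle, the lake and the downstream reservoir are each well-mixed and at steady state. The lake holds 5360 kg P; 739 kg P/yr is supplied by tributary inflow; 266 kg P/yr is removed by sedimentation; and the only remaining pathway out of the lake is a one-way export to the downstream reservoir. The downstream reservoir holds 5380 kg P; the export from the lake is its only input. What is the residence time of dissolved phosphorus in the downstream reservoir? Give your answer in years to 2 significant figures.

11 yr

Balance the lake: ΣF_in = 739.00 kg P/yr.
Export to the downstream reservoir = ΣF_in − (266) = 473.00 kg P/yr.
At steady state the output of the downstream reservoir equals its input, 473.00 kg P/yr.
τ = M / F = 5380 / 473.00 = 11.37 yr.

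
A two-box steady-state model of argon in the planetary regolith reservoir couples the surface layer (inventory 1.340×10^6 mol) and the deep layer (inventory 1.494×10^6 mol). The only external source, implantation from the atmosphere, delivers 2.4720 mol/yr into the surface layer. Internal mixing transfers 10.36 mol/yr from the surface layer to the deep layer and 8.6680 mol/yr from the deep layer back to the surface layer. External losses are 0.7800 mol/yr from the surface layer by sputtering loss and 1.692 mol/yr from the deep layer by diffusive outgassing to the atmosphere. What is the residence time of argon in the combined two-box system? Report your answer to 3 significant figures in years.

Residence time in the combined system uses the total inventory and the total *external* removal — internal exchanges between the two boxes cancel.
M_total = 1.340×10^6 + 1.494×10^6 = 2.8340×10^6 mol.
ΣF_external_out = 0.7800 + 1.692 = 2.4720 mol/yr.
τ = M_total / ΣF_ext = 2.8340×10^6 / 2.4720 = 1.146×10^6 yr.

1.15×10^6 yr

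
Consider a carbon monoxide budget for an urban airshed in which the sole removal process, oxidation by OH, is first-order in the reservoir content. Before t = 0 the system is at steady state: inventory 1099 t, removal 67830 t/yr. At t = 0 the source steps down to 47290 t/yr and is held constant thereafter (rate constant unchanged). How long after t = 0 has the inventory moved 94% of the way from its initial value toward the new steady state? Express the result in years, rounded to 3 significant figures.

τ = M₀/F₀ = 1099/67830 = 0.01620 yr.
The remaining gap fraction is e^(−t/τ); 94% covered ⇒ e^(−t/τ) = 0.0600.
t = −τ ln(0.0600) = 0.01620 × 2.813 = 0.04558 yr.

0.0456 yr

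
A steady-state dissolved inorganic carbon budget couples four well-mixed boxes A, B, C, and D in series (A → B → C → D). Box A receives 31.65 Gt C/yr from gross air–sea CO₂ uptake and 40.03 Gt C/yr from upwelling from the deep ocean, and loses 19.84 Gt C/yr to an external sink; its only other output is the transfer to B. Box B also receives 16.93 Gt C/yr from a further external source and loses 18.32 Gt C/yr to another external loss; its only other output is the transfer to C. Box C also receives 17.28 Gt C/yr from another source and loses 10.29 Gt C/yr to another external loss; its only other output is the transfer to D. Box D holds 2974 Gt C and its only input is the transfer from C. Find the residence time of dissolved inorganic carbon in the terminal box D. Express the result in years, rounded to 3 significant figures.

51.8 yr

Box A: F(A→B) = (31.65 + 40.03) − 19.84 = 51.840 Gt C/yr.
Box B: F(B→C) = (51.840 + 16.93) − 18.32 = 50.450 Gt C/yr.
Box C: F(C→D) = (50.450 + 17.28) − 10.29 = 57.440 Gt C/yr.
Box D throughput = its input = 57.440 Gt C/yr; τ = 2974 / 57.440 = 51.78 yr.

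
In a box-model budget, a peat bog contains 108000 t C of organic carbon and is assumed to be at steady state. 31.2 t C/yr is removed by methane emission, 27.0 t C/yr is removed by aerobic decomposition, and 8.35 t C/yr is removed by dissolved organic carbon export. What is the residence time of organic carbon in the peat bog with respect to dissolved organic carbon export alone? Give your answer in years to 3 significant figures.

Residence time with respect to a single sink: τ = M / F_sink.
τ = 108000 / 8.35 = 12930 yr.

12900 yr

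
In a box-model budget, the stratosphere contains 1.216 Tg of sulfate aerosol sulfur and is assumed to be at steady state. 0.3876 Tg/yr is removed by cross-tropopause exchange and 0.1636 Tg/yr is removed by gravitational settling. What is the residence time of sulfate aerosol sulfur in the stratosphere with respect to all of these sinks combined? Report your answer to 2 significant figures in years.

2.2 yr

Total removal flux = 0.3876 + 0.1636 = 0.55120 Tg/yr.
τ = M / ΣF_out = 1.216 / 0.55120 = 2.206 yr.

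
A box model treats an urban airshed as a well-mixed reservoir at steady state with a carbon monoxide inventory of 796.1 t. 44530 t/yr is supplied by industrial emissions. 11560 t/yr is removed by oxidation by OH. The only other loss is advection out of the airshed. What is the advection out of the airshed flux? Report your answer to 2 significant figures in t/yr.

33000 t/yr

At steady state ΣF_in = ΣF_out.
ΣF_in = 44530 t/yr.
Advection out of the airshed flux = ΣF_in − (11560) = 44530 − 11560 = 32970 t/yr.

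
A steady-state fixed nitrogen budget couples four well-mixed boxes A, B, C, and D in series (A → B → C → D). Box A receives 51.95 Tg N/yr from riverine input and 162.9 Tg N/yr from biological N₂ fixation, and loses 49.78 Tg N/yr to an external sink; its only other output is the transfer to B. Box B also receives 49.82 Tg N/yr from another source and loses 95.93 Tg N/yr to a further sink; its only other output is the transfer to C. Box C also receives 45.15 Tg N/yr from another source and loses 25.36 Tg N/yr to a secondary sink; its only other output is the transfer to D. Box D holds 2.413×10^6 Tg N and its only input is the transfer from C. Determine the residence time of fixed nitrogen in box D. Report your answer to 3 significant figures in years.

17400 yr

Box A: F(A→B) = (51.95 + 162.9) − 49.78 = 165.07 Tg N/yr.
Box B: F(B→C) = (165.07 + 49.82) − 95.93 = 118.96 Tg N/yr.
Box C: F(C→D) = (118.96 + 45.15) − 25.36 = 138.75 Tg N/yr.
Box D throughput = its input = 138.75 Tg N/yr; τ = 2.413×10^6 / 138.75 = 17390 yr.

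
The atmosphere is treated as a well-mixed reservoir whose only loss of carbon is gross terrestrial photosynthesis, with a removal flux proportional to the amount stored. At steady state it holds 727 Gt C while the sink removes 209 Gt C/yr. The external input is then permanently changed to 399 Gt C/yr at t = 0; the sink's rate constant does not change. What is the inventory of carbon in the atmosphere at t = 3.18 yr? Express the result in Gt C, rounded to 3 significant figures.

1120 Gt C

Residence time τ = M₀/F₀ = 3.478 yr. The eventual steady state is M_∞ = M₀·(F₁/F₀) = 727 × 399/209 = 1387.9 Gt C.
The anomaly ΔM(t) = M(t) − M_∞ decays as ΔM₀·e^(−t/τ) with ΔM₀ = 727 − 1387.9 = −660.9 Gt C.
At t = 3.18 yr, e^(−t/τ) = e^(−0.9142) = 0.4008, so ΔM = −264.9 Gt C and M = 1387.9 − 264.9 = 1123.0 Gt C.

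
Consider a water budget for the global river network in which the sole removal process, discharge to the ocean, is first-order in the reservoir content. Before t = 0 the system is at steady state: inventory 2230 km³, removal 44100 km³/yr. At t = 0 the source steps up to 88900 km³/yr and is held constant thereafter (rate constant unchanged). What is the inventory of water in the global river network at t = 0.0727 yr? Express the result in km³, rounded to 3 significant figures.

3960 km³

τ = M₀/F₀ = 2230/44100 = 0.05057 yr; rate constant k = 1/τ.
New steady state M_∞ = F₁/k = F₁·τ = 88900 × 0.05057 = 4495.4 km³.
M(t) = M_∞ + (M₀ − M_∞)·e^(−t/τ); t/τ = 0.0727/0.05057 = 1.438, so e^(−t/τ) = 0.2375.
M(t) = 4495.4 − 2265 × 0.2375 = 3957.4 km³.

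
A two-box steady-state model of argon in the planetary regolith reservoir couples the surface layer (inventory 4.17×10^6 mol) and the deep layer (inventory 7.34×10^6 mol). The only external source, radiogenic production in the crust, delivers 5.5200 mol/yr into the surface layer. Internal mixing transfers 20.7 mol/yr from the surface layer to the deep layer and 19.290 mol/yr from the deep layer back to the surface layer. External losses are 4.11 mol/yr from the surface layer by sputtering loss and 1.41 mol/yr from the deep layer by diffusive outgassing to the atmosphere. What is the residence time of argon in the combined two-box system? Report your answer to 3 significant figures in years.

2.09×10^6 yr

Treat the two boxes together as one reservoir: the mixing fluxes between them are internal recycling, so τ = ΣM / Σ(external losses).
M_total = 4.17×10^6 + 7.34×10^6 = 1.1510×10^7 mol.
ΣF_external_out = 4.11 + 1.41 = 5.5200 mol/yr.
τ = M_total / ΣF_ext = 1.1510×10^7 / 5.5200 = 2.085×10^6 yr.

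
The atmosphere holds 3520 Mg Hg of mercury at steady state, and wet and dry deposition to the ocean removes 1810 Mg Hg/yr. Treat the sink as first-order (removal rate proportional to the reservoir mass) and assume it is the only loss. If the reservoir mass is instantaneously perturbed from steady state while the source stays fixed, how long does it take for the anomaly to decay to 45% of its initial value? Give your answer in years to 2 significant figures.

For a linear reservoir the anomaly decays as exp(−t/τ) with τ = M/F = 3520/1810 = 1.945 yr.
exp(−t/τ) = 0.45 ⇒ t = −τ ln(0.45) = 1.945 × 0.7985 = 1.553 yr.

1.6 yr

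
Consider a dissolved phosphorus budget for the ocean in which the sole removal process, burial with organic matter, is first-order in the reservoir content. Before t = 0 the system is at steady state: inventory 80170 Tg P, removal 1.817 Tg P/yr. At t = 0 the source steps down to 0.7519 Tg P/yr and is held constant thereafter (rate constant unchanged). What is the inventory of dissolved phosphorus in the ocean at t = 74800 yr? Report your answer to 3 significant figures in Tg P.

41800 Tg P

τ = M₀/F₀ = 80170/1.817 = 44120 yr; rate constant k = 1/τ.
New steady state M_∞ = F₁/k = F₁·τ = 0.7519 × 44120 = 33175 Tg P.
M(t) = M_∞ + (M₀ − M_∞)·e^(−t/τ); t/τ = 74800/44120 = 1.695, so e^(−t/τ) = 0.1835.
M(t) = 33175 + 46990 × 0.1835 = 41801 Tg P.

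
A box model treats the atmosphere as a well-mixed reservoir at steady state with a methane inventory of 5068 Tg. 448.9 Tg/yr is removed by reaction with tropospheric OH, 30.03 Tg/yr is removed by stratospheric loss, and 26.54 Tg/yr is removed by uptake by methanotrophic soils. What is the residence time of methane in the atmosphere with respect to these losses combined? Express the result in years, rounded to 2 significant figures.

10 yr

Total removal = 448.9 + 30.03 + 26.54 = 505.47 Tg/yr.
τ = M / ΣF_out = 5068 / 505.47 = 10.03 yr.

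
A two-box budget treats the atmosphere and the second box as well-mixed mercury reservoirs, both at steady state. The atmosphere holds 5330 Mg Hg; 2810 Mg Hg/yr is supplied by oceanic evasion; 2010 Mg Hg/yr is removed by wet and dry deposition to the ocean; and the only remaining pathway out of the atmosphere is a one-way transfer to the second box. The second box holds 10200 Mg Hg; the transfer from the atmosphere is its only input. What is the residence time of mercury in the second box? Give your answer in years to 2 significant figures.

Balance the atmosphere: ΣF_in = 2810.0 Mg Hg/yr.
Transfer to the second box = ΣF_in − (2010) = 800.00 Mg Hg/yr.
At steady state the output of the second box equals its input, 800.00 Mg Hg/yr.
τ = M / F = 10200 / 800.00 = 12.75 yr.

13 yr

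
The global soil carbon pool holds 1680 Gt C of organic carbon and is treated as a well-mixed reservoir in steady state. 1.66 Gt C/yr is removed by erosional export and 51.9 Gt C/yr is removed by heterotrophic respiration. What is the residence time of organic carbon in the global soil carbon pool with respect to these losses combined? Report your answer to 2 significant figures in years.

Total removal = 1.660 + 51.90 = 53.560 Gt C/yr.
τ = M / ΣF_out = 1680 / 53.560 = 31.37 yr.

31 yr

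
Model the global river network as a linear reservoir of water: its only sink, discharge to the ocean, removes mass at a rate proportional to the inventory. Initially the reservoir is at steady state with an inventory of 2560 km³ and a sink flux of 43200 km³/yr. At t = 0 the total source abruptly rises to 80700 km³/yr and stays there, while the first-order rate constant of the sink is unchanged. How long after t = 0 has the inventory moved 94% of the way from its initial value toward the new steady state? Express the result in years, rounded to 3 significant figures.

0.167 yr

τ = M₀/F₀ = 2560/43200 = 0.05926 yr.
The remaining gap fraction is e^(−t/τ); 94% covered ⇒ e^(−t/τ) = 0.0600.
t = −τ ln(0.0600) = 0.05926 × 2.813 = 0.1667 yr.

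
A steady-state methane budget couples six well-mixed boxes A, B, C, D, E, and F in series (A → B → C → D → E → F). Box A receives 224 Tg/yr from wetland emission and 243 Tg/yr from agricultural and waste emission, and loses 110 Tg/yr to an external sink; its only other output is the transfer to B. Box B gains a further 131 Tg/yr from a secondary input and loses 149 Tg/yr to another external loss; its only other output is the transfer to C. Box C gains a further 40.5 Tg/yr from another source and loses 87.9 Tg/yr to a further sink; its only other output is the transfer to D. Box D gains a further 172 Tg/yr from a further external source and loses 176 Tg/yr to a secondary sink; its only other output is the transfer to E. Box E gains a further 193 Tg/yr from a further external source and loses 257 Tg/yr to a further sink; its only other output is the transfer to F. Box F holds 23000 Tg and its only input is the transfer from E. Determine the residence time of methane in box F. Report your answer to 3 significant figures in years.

Box A: F(A→B) = (224 + 243) − 110 = 357.00 Tg/yr.
Box B: F(B→C) = (357.00 + 131) − 149 = 339.00 Tg/yr.
Box C: F(C→D) = (339.00 + 40.5) − 87.9 = 291.60 Tg/yr.
Box D: F(D→E) = (291.60 + 172) − 176 = 287.60 Tg/yr.
Box E: F(E→F) = (287.60 + 193) − 257 = 223.60 Tg/yr.
Box F throughput = its input = 223.60 Tg/yr; τ = 23000 / 223.60 = 102.9 yr.

103 yr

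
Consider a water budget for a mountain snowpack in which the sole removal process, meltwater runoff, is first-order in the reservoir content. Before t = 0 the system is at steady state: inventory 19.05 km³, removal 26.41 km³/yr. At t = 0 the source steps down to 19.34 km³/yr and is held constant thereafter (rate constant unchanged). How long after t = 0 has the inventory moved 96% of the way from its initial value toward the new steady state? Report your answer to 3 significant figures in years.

2.32 yr

τ = M₀/F₀ = 19.05/26.41 = 0.7213 yr.
The remaining gap fraction is e^(−t/τ); 96% covered ⇒ e^(−t/τ) = 0.0400.
t = −τ ln(0.0400) = 0.7213 × 3.219 = 2.322 yr.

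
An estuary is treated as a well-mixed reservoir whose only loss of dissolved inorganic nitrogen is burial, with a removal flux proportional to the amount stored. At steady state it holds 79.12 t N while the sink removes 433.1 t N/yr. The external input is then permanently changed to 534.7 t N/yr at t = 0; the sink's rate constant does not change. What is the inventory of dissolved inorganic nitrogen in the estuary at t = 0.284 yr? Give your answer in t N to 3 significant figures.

93.8 t N

The sink rate constant is k = F₀/M₀ = 433.1/79.12 = 5.474 yr⁻¹.
Solving dM/dt = F₁ − kM with M(0) = M₀ gives M(t) = F₁/k + (M₀ − F₁/k)·e^(−kt).
F₁/k = 534.7/5.474 = 97.681 t N; kt = 5.474 × 0.284 = 1.555, e^(−kt) = 0.2113.
M(0.284) = 97.681 + (79.12 − 97.681) × 0.2113 = 97.681 − 3.921 = 93.759 t N.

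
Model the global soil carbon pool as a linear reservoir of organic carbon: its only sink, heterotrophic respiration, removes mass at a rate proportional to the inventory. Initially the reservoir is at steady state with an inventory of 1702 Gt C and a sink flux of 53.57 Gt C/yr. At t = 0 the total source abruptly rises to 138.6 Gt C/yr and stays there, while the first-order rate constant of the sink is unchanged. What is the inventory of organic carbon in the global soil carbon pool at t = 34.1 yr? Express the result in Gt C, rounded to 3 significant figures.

The sink rate constant is k = F₀/M₀ = 53.57/1702 = 0.03147 yr⁻¹.
Solving dM/dt = F₁ − kM with M(0) = M₀ gives M(t) = F₁/k + (M₀ − F₁/k)·e^(−kt).
F₁/k = 138.6/0.03147 = 4403.5 Gt C; kt = 0.03147 × 34.1 = 1.073, e^(−kt) = 0.3419.
M(34.1) = 4403.5 + (1702 − 4403.5) × 0.3419 = 4403.5 − 923.6 = 3479.9 Gt C.

3480 Gt C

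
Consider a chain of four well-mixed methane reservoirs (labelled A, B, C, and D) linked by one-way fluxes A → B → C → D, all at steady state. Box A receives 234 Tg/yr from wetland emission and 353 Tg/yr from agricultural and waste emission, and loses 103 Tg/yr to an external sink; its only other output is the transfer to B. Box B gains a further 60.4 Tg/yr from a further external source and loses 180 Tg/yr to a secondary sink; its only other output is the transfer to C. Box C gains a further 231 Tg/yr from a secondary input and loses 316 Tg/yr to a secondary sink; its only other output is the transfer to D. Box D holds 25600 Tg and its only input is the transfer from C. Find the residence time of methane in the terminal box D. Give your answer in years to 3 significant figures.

91.6 yr

Box A: F(A→B) = (234 + 353) − 103 = 484.00 Tg/yr.
Box B: F(B→C) = (484.00 + 60.4) − 180 = 364.40 Tg/yr.
Box C: F(C→D) = (364.40 + 231) − 316 = 279.40 Tg/yr.
Box D throughput = its input = 279.40 Tg/yr; τ = 25600 / 279.40 = 91.62 yr.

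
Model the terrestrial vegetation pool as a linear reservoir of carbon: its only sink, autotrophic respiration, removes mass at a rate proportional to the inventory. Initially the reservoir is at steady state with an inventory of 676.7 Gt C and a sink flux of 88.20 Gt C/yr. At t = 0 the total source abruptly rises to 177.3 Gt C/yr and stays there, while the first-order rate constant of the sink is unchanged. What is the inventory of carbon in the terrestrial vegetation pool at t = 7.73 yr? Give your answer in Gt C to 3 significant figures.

Residence time τ = M₀/F₀ = 7.672 yr. The eventual steady state is M_∞ = M₀·(F₁/F₀) = 676.7 × 177.3/88.20 = 1360.3 Gt C.
The anomaly ΔM(t) = M(t) − M_∞ decays as ΔM₀·e^(−t/τ) with ΔM₀ = 676.7 − 1360.3 = −683.6 Gt C.
At t = 7.73 yr, e^(−t/τ) = e^(−1.008) = 0.3651, so ΔM = −249.6 Gt C and M = 1360.3 − 249.6 = 1110.7 Gt C.

1110 Gt C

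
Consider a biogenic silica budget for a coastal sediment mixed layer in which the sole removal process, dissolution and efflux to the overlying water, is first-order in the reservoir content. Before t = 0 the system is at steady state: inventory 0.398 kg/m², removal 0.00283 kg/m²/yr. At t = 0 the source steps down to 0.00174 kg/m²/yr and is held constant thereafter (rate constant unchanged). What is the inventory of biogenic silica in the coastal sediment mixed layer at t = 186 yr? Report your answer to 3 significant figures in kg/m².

τ = M₀/F₀ = 0.398/0.00283 = 140.6 yr; rate constant k = 1/τ.
New steady state M_∞ = F₁/k = F₁·τ = 0.00174 × 140.6 = 0.24471 kg/m².
M(t) = M_∞ + (M₀ − M_∞)·e^(−t/τ); t/τ = 186/140.6 = 1.323, so e^(−t/τ) = 0.2665.
M(t) = 0.24471 + 0.1533 × 0.2665 = 0.28555 kg/m².

0.286 kg/m²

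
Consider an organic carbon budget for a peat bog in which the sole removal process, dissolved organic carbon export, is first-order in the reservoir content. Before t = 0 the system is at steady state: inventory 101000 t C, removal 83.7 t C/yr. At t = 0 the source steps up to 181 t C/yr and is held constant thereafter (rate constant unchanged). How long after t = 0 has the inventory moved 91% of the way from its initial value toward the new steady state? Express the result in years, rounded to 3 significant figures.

2910 yr

τ = M₀/F₀ = 101000/83.7 = 1207 yr.
The remaining gap fraction is e^(−t/τ); 91% covered ⇒ e^(−t/τ) = 0.0900.
t = −τ ln(0.0900) = 1207 × 2.408 = 2906 yr.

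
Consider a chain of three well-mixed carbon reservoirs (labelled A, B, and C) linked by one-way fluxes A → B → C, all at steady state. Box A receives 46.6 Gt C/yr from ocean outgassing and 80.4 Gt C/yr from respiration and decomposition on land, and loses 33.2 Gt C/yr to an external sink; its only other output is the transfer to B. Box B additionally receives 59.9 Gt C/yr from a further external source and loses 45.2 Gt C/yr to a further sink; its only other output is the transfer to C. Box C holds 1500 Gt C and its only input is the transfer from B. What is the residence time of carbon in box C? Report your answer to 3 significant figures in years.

13.8 yr

Box A: F(A→B) = (46.6 + 80.4) − 33.2 = 93.800 Gt C/yr.
Box B: F(B→C) = (93.800 + 59.9) − 45.2 = 108.50 Gt C/yr.
Box C throughput = its input = 108.50 Gt C/yr; τ = 1500 / 108.50 = 13.82 yr.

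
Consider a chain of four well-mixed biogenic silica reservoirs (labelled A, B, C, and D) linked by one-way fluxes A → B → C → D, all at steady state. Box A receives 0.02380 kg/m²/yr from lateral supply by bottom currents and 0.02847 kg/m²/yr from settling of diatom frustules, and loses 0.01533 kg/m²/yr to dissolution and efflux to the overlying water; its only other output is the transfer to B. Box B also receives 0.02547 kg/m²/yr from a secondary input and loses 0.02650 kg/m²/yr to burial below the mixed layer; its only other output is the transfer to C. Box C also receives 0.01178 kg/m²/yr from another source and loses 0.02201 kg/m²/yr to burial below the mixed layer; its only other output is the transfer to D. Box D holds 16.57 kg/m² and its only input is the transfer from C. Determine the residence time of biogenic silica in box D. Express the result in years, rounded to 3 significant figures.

Box A: F(A→B) = (0.02380 + 0.02847) − 0.01533 = 0.036940 kg/m²/yr.
Box B: F(B→C) = (0.036940 + 0.02547) − 0.02650 = 0.035910 kg/m²/yr.
Box C: F(C→D) = (0.035910 + 0.01178) − 0.02201 = 0.025680 kg/m²/yr.
Box D throughput = its input = 0.025680 kg/m²/yr; τ = 16.57 / 0.025680 = 645.2 yr.

645 yr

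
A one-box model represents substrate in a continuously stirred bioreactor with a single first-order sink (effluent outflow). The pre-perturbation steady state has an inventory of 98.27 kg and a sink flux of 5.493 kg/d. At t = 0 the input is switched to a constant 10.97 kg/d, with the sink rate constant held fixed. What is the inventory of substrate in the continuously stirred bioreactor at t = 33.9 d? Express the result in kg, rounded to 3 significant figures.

182 kg

Residence time τ = M₀/F₀ = 17.89 d. The eventual steady state is M_∞ = M₀·(F₁/F₀) = 98.27 × 10.97/5.493 = 196.25 kg.
The anomaly ΔM(t) = M(t) − M_∞ decays as ΔM₀·e^(−t/τ) with ΔM₀ = 98.27 − 196.25 = −97.98 kg.
At t = 33.9 d, e^(−t/τ) = e^(−1.895) = 0.1503, so ΔM = −14.73 kg and M = 196.25 − 14.73 = 181.52 kg.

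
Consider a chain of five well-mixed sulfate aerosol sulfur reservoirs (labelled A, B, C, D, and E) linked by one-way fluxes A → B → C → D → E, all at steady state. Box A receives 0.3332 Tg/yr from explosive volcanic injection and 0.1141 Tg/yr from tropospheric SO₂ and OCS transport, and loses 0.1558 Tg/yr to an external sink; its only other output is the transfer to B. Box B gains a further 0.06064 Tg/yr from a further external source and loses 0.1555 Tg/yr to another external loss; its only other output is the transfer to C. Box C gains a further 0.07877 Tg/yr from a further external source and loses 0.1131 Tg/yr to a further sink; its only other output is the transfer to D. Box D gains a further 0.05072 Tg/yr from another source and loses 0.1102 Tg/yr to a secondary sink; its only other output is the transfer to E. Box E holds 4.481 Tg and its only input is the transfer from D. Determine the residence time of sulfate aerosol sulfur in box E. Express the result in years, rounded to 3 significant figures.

Box A: F(A→B) = (0.3332 + 0.1141) − 0.1558 = 0.29150 Tg/yr.
Box B: F(B→C) = (0.29150 + 0.06064) − 0.1555 = 0.19664 Tg/yr.
Box C: F(C→D) = (0.19664 + 0.07877) − 0.1131 = 0.16231 Tg/yr.
Box D: F(D→E) = (0.16231 + 0.05072) − 0.1102 = 0.10283 Tg/yr.
Box E throughput = its input = 0.10283 Tg/yr; τ = 4.481 / 0.10283 = 43.58 yr.

43.6 yr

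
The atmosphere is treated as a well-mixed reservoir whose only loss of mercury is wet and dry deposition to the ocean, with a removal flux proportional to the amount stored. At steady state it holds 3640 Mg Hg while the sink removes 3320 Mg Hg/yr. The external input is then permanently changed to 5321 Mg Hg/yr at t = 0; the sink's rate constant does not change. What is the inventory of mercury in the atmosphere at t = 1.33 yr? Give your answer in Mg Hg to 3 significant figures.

Residence time τ = M₀/F₀ = 1.096 yr. The eventual steady state is M_∞ = M₀·(F₁/F₀) = 3640 × 5321/3320 = 5833.9 Mg Hg.
The anomaly ΔM(t) = M(t) − M_∞ decays as ΔM₀·e^(−t/τ) with ΔM₀ = 3640 − 5833.9 = −2194 Mg Hg.
At t = 1.33 yr, e^(−t/τ) = e^(−1.213) = 0.2973, so ΔM = −652.2 Mg Hg and M = 5833.9 − 652.2 = 5181.7 Mg Hg.

5180 Mg Hg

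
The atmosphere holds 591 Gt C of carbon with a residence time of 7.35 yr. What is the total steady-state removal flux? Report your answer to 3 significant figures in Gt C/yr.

F = M / τ = 591 / 7.35 = 80.41 Gt C/yr.

80.4 Gt C/yr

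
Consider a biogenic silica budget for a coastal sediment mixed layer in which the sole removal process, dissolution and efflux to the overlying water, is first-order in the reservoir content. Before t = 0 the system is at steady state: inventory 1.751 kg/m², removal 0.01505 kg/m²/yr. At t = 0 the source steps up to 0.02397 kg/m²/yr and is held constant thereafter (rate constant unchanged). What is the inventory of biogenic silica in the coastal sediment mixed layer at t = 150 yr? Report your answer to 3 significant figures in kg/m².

Residence time τ = M₀/F₀ = 116.3 yr. The eventual steady state is M_∞ = M₀·(F₁/F₀) = 1.751 × 0.02397/0.01505 = 2.7888 kg/m².
The anomaly ΔM(t) = M(t) − M_∞ decays as ΔM₀·e^(−t/τ) with ΔM₀ = 1.751 − 2.7888 = −1.038 kg/m².
At t = 150 yr, e^(−t/τ) = e^(−1.289) = 0.2755, so ΔM = −0.2859 kg/m² and M = 2.7888 − 0.2859 = 2.5029 kg/m².

2.50 kg/m²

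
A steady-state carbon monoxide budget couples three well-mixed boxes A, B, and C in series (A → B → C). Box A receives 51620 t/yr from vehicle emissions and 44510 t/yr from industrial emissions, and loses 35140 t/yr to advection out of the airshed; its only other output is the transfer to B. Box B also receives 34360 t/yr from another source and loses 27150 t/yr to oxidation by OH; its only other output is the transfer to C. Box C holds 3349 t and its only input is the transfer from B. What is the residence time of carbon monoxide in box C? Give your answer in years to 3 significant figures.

0.0491 yr

Box A: F(A→B) = (51620 + 44510) − 35140 = 60990 t/yr.
Box B: F(B→C) = (60990 + 34360) − 27150 = 68200 t/yr.
Box C throughput = its input = 68200 t/yr; τ = 3349 / 68200 = 0.04911 yr.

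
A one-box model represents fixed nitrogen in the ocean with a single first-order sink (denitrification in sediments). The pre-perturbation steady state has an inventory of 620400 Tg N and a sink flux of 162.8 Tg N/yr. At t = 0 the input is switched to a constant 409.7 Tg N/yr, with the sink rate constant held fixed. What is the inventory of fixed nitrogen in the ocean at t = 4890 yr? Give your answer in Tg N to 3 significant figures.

The sink rate constant is k = F₀/M₀ = 162.8/620400 = 0.0002624 yr⁻¹.
Solving dM/dt = F₁ − kM with M(0) = M₀ gives M(t) = F₁/k + (M₀ − F₁/k)·e^(−kt).
F₁/k = 409.7/0.0002624 = 1.5613×10^6 Tg N; kt = 0.0002624 × 4890 = 1.283, e^(−kt) = 0.2772.
M(4890) = 1.5613×10^6 + (620400 − 1.5613×10^6) × 0.2772 = 1.5613×10^6 − 260800 = 1.3005×10^6 Tg N.

1.30×10^6 Tg N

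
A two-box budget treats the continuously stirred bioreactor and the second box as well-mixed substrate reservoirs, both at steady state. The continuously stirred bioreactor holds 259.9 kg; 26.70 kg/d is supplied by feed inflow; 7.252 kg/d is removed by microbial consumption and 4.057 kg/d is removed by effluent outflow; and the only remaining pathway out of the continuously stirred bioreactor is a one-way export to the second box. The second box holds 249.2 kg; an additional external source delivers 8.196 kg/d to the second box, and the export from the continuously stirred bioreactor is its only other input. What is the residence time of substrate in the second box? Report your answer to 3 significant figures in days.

Balance the continuously stirred bioreactor: ΣF_in = 26.700 kg/d.
Export to the second box = ΣF_in − (7.252 + 4.057) = 15.391 kg/d.
Total input to the second box = 15.391 + 8.196 = 23.587 kg/d; at steady state this equals its total output.
τ = M / F = 249.2 / 23.587 = 10.57 d.

10.6 d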